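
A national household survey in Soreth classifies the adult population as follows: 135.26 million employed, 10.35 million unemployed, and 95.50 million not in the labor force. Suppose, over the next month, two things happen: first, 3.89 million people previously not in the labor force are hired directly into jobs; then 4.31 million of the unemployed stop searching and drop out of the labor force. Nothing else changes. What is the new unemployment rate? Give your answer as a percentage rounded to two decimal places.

Initially, labor force = 135.26 + 10.35 = 145.61 million, so u = 10.35/145.61 = 7.11%.
After the first change, employed and labor force both rise by 3.89; unemployed unchanged → E = 139.15, U = 10.35, labor force = 149.50 million.
After the second change, unemployed and labor force both fall by 4.31 → E = 139.15, U = 6.04, labor force = 145.19 million.
New unemployment rate = 6.04 / 145.19 = 4.16%.

New unemployment rate ≈ 4.16%.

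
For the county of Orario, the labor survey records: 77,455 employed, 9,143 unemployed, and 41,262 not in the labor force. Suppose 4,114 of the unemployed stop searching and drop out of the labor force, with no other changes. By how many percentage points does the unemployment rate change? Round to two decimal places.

The unemployment rate changes by −4.46 percentage points.

Initially, labor force = 77,455 + 9,143 = 86,598, so u = 9,143/86,598 = 10.56%.
After the change, unemployed and labor force both fall by 4,114 → E = 77,455, U = 5,029, labor force = 82,484.
New unemployment rate = 5,029 / 82,484 = 6.10%.
Change = 6.10% − 10.56% = −4.46 percentage points.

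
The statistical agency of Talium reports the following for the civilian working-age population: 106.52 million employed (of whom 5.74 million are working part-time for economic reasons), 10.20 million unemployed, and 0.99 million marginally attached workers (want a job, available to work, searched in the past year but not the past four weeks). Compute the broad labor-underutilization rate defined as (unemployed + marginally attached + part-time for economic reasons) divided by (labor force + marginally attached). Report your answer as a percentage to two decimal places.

Broad underutilization rate ≈ 14.38%.

Labor force = 106.52 + 10.20 = 116.72 million.
Numerator = 10.20 + 0.99 + 5.74 = 16.93 million.
Denominator = 116.72 + 0.99 = 117.71 million.
Broad rate = 16.93 / 117.71 = 14.38%.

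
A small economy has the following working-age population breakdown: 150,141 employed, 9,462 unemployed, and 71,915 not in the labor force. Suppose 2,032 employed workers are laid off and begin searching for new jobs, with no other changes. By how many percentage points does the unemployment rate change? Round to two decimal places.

Initially, labor force = 150,141 + 9,462 = 159,603, so u = 9,462/159,603 = 5.93%.
After the change, employed falls and unemployed rises by 2,032; labor force unchanged → E = 148,109, U = 11,494, labor force = 159,603.
New unemployment rate = 11,494 / 159,603 = 7.20%.
Change = 7.20% − 5.93% = +1.27 percentage points.

The unemployment rate changes by +1.27 percentage points.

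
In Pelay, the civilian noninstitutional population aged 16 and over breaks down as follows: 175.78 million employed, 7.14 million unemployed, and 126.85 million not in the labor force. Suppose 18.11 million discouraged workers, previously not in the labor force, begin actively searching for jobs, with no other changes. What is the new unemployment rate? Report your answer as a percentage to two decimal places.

New unemployment rate ≈ 12.56%.

Initially, labor force = 175.78 + 7.14 = 182.92 million, so u = 7.14/182.92 = 3.90%.
After the change, unemployed and labor force both rise by 18.11 → E = 175.78, U = 25.25, labor force = 201.03 million.
New unemployment rate = 25.25 / 201.03 = 12.56%.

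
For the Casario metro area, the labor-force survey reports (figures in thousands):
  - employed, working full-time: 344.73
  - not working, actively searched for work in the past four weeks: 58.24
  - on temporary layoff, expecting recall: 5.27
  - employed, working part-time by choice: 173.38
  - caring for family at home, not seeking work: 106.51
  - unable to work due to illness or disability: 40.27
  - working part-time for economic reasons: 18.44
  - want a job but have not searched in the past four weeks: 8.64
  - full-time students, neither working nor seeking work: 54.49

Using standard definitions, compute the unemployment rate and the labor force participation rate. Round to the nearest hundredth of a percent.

Employed = 344.73 + 173.38 + 18.44 = 536.55 thousand (anyone who worked, including part-time for economic reasons, counts as employed).
Unemployed = 58.24 + 5.27 = 63.51 thousand (jobless and actively searching, or on temporary layoff).
Labor force = 536.55 + 63.51 = 600.06 thousand.
Not in labor force = 106.51 + 40.27 + 8.64 + 54.49 = 209.91 thousand (those not working and not actively searching are outside the labor force — including those who want a job but have given up searching).
Civilian working-age population = 600.06 + 209.91 = 809.97 thousand.
Unemployment rate = 63.51 / 600.06 = 10.58%.
Labor force participation rate = 600.06 / 809.97 = 74.08%.

Unemployment rate ≈ 10.58%; labor force participation rate ≈ 74.08%.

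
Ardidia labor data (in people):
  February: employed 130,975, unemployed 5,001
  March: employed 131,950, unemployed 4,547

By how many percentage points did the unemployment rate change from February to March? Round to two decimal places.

February: labor force = 130,975 + 5,001 = 135,976; u = 5,001/135,976 = 3.68%.
March: labor force = 131,950 + 4,547 = 136,497; u = 4,547/136,497 = 3.33%.
Change = 3.33% − 3.68% = −0.35 pp.

The unemployment rate changed by −0.35 percentage points.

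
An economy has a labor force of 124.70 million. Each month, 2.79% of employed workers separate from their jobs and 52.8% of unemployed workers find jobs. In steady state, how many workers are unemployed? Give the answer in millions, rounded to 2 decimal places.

About 6.26 million are unemployed in steady state.

Steady-state unemployment rate u* = s/(s+f) = 2.79/(2.79+52.8) = 0.050189.
Unemployed = u* × labor force = 0.050189 × 124.70 ≈ 6.26 million.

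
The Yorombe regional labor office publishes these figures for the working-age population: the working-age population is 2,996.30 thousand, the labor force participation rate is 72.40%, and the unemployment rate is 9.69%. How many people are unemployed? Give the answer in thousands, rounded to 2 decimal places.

About 210.21 thousand are unemployed.

Labor force = 0.7240 × 2,996.30 = 2,169.32 thousand.
Unemployed = 0.0969 × 2,169.32 ≈ 210.21 thousand.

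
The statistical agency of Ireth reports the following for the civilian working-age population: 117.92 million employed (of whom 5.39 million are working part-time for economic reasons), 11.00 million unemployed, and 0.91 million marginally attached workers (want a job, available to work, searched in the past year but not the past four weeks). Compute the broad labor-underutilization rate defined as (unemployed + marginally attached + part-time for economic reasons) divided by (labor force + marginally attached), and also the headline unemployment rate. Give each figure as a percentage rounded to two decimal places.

Labor force = 117.92 + 11.00 = 128.92 million.
Numerator = 11.00 + 0.91 + 5.39 = 17.30 million.
Denominator = 128.92 + 0.91 = 129.83 million.
Broad rate = 17.30 / 129.83 = 13.33%.
Headline unemployment rate = 11.00 / 128.92 = 8.53%.

Broad underutilization rate ≈ 13.33%; headline unemployment rate ≈ 8.53%.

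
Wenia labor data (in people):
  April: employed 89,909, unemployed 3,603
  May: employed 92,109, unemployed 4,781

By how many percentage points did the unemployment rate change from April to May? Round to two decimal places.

The unemployment rate changed by +1.08 percentage points.

April: labor force = 89,909 + 3,603 = 93,512; u = 3,603/93,512 = 3.85%.
May: labor force = 92,109 + 4,781 = 96,890; u = 4,781/96,890 = 4.93%.
Change = 4.93% − 3.85% = +1.08 pp.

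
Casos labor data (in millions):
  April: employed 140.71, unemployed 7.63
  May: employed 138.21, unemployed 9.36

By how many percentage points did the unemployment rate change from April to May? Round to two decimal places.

The unemployment rate changed by +1.20 percentage points.

April: labor force = 140.71 + 7.63 = 148.34; u = 7.63/148.34 = 5.14%.
May: labor force = 138.21 + 9.36 = 147.57; u = 9.36/147.57 = 6.34%.
Change = 6.34% − 5.14% = +1.20 pp.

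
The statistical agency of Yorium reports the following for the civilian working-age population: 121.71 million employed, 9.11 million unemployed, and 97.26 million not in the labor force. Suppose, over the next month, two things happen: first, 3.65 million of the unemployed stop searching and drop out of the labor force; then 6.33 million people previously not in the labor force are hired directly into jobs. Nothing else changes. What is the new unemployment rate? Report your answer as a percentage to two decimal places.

New unemployment rate ≈ 4.09%.

Initially, labor force = 121.71 + 9.11 = 130.82 million, so u = 9.11/130.82 = 6.96%.
After the first change, unemployed and labor force both fall by 3.65 → E = 121.71, U = 5.46, labor force = 127.17 million.
After the second change, employed and labor force both rise by 6.33; unemployed unchanged → E = 128.04, U = 5.46, labor force = 133.50 million.
New unemployment rate = 5.46 / 133.50 = 4.09%.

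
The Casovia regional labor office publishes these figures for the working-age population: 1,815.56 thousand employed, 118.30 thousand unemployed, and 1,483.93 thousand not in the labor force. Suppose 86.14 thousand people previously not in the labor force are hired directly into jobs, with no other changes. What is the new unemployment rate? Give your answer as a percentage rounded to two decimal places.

New unemployment rate ≈ 5.86%.

Initially, labor force = 1,815.56 + 118.30 = 1,933.86 thousand, so u = 118.30/1,933.86 = 6.12%.
After the change, employed and labor force both rise by 86.14; unemployed unchanged → E = 1,901.70, U = 118.30, labor force = 2,020.00 thousand.
New unemployment rate = 118.30 / 2,020.00 = 5.86%.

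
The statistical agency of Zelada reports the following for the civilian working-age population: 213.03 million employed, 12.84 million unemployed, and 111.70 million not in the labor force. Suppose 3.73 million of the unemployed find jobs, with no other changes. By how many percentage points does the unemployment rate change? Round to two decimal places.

Initially, labor force = 213.03 + 12.84 = 225.87 million, so u = 12.84/225.87 = 5.68%.
After the change, unemployed falls and employed rises by 3.73; labor force unchanged → E = 216.76, U = 9.11, labor force = 225.87 million.
New unemployment rate = 9.11 / 225.87 = 4.03%.
Change = 4.03% − 5.68% = −1.65 percentage points.

The unemployment rate changes by −1.65 percentage points.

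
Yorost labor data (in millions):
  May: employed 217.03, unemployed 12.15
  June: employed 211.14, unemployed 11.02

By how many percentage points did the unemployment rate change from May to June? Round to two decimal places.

The unemployment rate changed by −0.34 percentage points.

May: labor force = 217.03 + 12.15 = 229.18; u = 12.15/229.18 = 5.30%.
June: labor force = 211.14 + 11.02 = 222.16; u = 11.02/222.16 = 4.96%.
Change = 4.96% − 5.30% = −0.34 pp.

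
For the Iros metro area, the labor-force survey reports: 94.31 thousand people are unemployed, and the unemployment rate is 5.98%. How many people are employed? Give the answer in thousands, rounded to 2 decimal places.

About 1,482.78 thousand are employed.

Labor force = U / u = 94.31 / 0.0598 ≈ 1,577.09 thousand.
Employed = labor force − unemployed = 1,577.09 − 94.31 = 1,482.78 thousand.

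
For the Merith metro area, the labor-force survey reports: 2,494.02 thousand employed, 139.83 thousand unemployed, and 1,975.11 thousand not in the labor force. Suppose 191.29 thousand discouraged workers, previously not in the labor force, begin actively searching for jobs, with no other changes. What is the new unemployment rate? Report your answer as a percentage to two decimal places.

New unemployment rate ≈ 11.72%.

Initially, labor force = 2,494.02 + 139.83 = 2,633.85 thousand, so u = 139.83/2,633.85 = 5.31%.
After the change, unemployed and labor force both rise by 191.29 → E = 2,494.02, U = 331.12, labor force = 2,825.14 thousand.
New unemployment rate = 331.12 / 2,825.14 = 11.72%.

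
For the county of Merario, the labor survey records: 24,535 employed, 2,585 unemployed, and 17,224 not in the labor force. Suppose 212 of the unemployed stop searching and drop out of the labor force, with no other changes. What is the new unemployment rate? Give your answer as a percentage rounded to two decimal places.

Initially, labor force = 24,535 + 2,585 = 27,120, so u = 2,585/27,120 = 9.53%.
After the change, unemployed and labor force both fall by 212 → E = 24,535, U = 2,373, labor force = 26,908.
New unemployment rate = 2,373 / 26,908 = 8.82%.

New unemployment rate ≈ 8.82%.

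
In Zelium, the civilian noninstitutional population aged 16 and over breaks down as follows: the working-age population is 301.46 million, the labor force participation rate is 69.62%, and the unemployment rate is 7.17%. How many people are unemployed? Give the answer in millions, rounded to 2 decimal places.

About 15.05 million are unemployed.

Labor force = 0.6962 × 301.46 = 209.88 million.
Unemployed = 0.0717 × 209.88 ≈ 15.05 million.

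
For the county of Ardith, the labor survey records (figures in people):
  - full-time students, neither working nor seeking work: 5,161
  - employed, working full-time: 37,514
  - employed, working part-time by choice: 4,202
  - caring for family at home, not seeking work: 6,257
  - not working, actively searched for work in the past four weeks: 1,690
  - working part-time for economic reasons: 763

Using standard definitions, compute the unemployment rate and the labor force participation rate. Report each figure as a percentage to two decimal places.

Unemployment rate ≈ 3.83%; labor force participation rate ≈ 79.46%.

Employed = 37,514 + 4,202 + 763 = 42,479 (anyone who worked, including part-time for economic reasons, counts as employed).
Unemployed = 1,690.
Labor force = 42,479 + 1,690 = 44,169.
Not in labor force = 5,161 + 6,257 = 11,418 (those not working and not actively searching are outside the labor force).
Civilian working-age population = 44,169 + 11,418 = 55,587.
Unemployment rate = 1,690 / 44,169 = 3.83%.
Labor force participation rate = 44,169 / 55,587 = 79.46%.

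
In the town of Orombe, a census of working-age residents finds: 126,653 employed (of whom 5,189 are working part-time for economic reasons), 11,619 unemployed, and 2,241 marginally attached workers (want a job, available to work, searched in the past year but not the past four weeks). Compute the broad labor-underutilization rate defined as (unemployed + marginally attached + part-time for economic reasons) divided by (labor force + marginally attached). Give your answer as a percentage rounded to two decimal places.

Labor force = 126,653 + 11,619 = 138,272.
Numerator = 11,619 + 2,241 + 5,189 = 19,049.
Denominator = 138,272 + 2,241 = 140,513.
Broad rate = 19,049 / 140,513 = 13.56%.

Broad underutilization rate ≈ 13.56%.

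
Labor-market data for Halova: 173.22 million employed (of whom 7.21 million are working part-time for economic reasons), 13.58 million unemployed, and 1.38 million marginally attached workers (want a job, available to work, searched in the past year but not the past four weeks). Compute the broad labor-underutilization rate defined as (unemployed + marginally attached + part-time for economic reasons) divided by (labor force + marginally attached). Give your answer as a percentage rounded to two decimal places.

Broad underutilization rate ≈ 11.78%.

Labor force = 173.22 + 13.58 = 186.80 million.
Numerator = 13.58 + 1.38 + 7.21 = 22.17 million.
Denominator = 186.80 + 1.38 = 188.18 million.
Broad rate = 22.17 / 188.18 = 11.78%.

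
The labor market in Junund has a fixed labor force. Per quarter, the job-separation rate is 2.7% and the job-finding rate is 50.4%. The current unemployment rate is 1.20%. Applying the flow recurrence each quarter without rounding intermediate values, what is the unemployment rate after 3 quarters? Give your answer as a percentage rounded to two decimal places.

With a fixed labor force, u_{t+1} = u_t + s·(1−u_t) − f·u_t = u_t·(1−s−f) + s.
Here 1−s−f = 0.469 and s = 0.027.
u_1 = 0.012000 × 0.469 + 0.027 = 0.032628.
u_2 = 0.032628 × 0.469 + 0.027 = 0.042303.
u_3 = 0.042303 × 0.469 + 0.027 = 0.046840.

Unemployment rate after three quarters ≈ 4.68%.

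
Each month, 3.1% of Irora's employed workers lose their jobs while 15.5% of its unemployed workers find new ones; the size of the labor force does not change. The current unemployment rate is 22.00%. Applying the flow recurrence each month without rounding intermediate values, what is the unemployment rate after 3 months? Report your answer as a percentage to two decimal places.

With a fixed labor force, u_{t+1} = u_t + s·(1−u_t) − f·u_t = u_t·(1−s−f) + s.
Here 1−s−f = 0.814 and s = 0.031.
u_1 = 0.220000 × 0.814 + 0.031 = 0.210080.
u_2 = 0.210080 × 0.814 + 0.031 = 0.202005.
u_3 = 0.202005 × 0.814 + 0.031 = 0.195432.

Unemployment rate after three months ≈ 19.54%.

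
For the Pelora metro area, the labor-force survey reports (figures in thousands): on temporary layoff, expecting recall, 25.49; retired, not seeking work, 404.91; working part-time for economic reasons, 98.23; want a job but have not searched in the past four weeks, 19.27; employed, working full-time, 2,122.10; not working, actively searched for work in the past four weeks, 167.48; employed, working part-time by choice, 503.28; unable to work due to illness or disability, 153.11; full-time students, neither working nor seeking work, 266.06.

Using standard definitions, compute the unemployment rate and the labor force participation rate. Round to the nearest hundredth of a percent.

Employed = 98.23 + 2,122.10 + 503.28 = 2,723.61 thousand (anyone who worked, including part-time for economic reasons, counts as employed).
Unemployed = 25.49 + 167.48 = 192.97 thousand (jobless and actively searching, or on temporary layoff).
Labor force = 2,723.61 + 192.97 = 2,916.58 thousand.
Not in labor force = 404.91 + 19.27 + 153.11 + 266.06 = 843.35 thousand (those not working and not actively searching are outside the labor force — including those who want a job but have given up searching).
Civilian working-age population = 2,916.58 + 843.35 = 3,759.93 thousand.
Unemployment rate = 192.97 / 2,916.58 = 6.62%.
Labor force participation rate = 2,916.58 / 3,759.93 = 77.57%.

Unemployment rate ≈ 6.62%; labor force participation rate ≈ 77.57%.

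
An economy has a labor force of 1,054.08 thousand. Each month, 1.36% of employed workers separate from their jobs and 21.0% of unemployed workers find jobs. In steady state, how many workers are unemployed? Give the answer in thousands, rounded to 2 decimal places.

Steady-state unemployment rate u* = s/(s+f) = 1.36/(1.36+21.0) = 0.060823.
Unemployed = u* × labor force = 0.060823 × 1,054.08 ≈ 64.11 thousand.

About 64.11 thousand are unemployed in steady state.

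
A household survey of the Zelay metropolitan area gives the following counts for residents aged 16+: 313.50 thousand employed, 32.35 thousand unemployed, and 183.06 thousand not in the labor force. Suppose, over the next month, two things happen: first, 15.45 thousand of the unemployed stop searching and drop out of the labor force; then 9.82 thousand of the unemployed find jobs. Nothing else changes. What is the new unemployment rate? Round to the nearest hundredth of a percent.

New unemployment rate ≈ 2.14%.

Initially, labor force = 313.50 + 32.35 = 345.85 thousand, so u = 32.35/345.85 = 9.35%.
After the first change, unemployed and labor force both fall by 15.45 → E = 313.50, U = 16.90, labor force = 330.40 thousand.
After the second change, unemployed falls and employed rises by 9.82; labor force unchanged → E = 323.32, U = 7.08, labor force = 330.40 thousand.
New unemployment rate = 7.08 / 330.40 = 2.14%.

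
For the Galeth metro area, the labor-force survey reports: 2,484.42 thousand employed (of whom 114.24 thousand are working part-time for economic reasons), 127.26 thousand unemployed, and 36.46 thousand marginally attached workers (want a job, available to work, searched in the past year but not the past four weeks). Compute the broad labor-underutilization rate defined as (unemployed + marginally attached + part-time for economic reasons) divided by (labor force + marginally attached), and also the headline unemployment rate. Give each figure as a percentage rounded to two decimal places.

Labor force = 2,484.42 + 127.26 = 2,611.68 thousand.
Numerator = 127.26 + 36.46 + 114.24 = 277.96 thousand.
Denominator = 2,611.68 + 36.46 = 2,648.14 thousand.
Broad rate = 277.96 / 2,648.14 = 10.50%.
Headline unemployment rate = 127.26 / 2,611.68 = 4.87%.

Broad underutilization rate ≈ 10.50%; headline unemployment rate ≈ 4.87%.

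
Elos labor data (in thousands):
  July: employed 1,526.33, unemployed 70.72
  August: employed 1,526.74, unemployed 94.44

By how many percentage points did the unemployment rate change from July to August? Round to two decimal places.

July: labor force = 1,526.33 + 70.72 = 1,597.05; u = 70.72/1,597.05 = 4.43%.
August: labor force = 1,526.74 + 94.44 = 1,621.18; u = 94.44/1,621.18 = 5.83%.
Change = 5.83% − 4.43% = +1.40 pp.

The unemployment rate changed by +1.40 percentage points.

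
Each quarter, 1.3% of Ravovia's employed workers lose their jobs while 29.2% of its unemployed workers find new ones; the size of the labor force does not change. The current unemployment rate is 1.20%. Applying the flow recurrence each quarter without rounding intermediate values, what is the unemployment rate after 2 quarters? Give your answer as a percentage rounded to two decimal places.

With a fixed labor force, u_{t+1} = u_t + s·(1−u_t) − f·u_t = u_t·(1−s−f) + s.
Here 1−s−f = 0.695 and s = 0.013.
u_1 = 0.012000 × 0.695 + 0.013 = 0.021340.
u_2 = 0.021340 × 0.695 + 0.013 = 0.027831.

Unemployment rate after two quarters ≈ 2.78%.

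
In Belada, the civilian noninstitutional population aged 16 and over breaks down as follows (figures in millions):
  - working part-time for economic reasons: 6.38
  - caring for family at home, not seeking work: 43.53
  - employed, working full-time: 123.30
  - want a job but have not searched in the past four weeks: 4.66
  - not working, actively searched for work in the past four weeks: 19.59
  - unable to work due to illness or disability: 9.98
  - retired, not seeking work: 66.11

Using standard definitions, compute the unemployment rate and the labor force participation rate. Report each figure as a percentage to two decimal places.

Employed = 6.38 + 123.30 = 129.68 million (anyone who worked, including part-time for economic reasons, counts as employed).
Unemployed = 19.59 million.
Labor force = 129.68 + 19.59 = 149.27 million.
Not in labor force = 43.53 + 4.66 + 9.98 + 66.11 = 124.28 million (those not working and not actively searching are outside the labor force — including those who want a job but have given up searching).
Civilian working-age population = 149.27 + 124.28 = 273.55 million.
Unemployment rate = 19.59 / 149.27 = 13.12%.
Labor force participation rate = 149.27 / 273.55 = 54.57%.

Unemployment rate ≈ 13.12%; labor force participation rate ≈ 54.57%.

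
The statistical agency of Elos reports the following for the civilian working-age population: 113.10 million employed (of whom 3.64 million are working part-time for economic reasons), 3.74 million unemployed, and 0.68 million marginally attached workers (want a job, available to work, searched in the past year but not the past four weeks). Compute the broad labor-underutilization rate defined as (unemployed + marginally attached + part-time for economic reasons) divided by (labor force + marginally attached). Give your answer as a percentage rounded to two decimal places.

Broad underutilization rate ≈ 6.86%.

Labor force = 113.10 + 3.74 = 116.84 million.
Numerator = 3.74 + 0.68 + 3.64 = 8.06 million.
Denominator = 116.84 + 0.68 = 117.52 million.
Broad rate = 8.06 / 117.52 = 6.86%.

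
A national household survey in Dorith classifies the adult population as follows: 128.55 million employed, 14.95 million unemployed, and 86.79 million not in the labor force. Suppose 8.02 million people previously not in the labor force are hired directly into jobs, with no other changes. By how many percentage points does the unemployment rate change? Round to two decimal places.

The unemployment rate changes by −0.55 percentage points.

Initially, labor force = 128.55 + 14.95 = 143.50 million, so u = 14.95/143.50 = 10.42%.
After the change, employed and labor force both rise by 8.02; unemployed unchanged → E = 136.57, U = 14.95, labor force = 151.52 million.
New unemployment rate = 14.95 / 151.52 = 9.87%.
Change = 9.87% − 10.42% = −0.55 percentage points.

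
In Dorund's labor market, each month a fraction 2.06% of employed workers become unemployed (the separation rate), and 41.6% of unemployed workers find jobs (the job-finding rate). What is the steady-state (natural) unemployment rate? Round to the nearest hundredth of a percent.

Steady-state unemployment rate ≈ 4.72%.

At steady state the flows balance: s·E = f·U, so U/(E+U) = s/(s+f).
u* = 2.06 / (2.06 + 41.6) = 2.06 / 43.66 = 4.72%.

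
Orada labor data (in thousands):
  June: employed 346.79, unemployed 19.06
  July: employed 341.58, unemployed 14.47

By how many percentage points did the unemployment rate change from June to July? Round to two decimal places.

The unemployment rate changed by −1.15 percentage points.

June: labor force = 346.79 + 19.06 = 365.85; u = 19.06/365.85 = 5.21%.
July: labor force = 341.58 + 14.47 = 356.05; u = 14.47/356.05 = 4.06%.
Change = 4.06% − 5.21% = −1.15 pp.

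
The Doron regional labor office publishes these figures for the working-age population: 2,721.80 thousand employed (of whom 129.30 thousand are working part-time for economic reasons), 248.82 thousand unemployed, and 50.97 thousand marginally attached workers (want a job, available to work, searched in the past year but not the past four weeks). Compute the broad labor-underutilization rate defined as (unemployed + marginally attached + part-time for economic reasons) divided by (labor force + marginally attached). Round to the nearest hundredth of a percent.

Broad underutilization rate ≈ 14.20%.

Labor force = 2,721.80 + 248.82 = 2,970.62 thousand.
Numerator = 248.82 + 50.97 + 129.30 = 429.09 thousand.
Denominator = 2,970.62 + 50.97 = 3,021.59 thousand.
Broad rate = 429.09 / 3,021.59 = 14.20%.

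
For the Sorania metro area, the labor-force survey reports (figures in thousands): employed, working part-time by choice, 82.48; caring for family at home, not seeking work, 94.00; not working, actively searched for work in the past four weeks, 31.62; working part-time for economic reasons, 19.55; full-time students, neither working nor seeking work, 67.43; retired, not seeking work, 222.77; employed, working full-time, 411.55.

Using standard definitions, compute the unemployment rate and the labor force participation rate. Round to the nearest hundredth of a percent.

Employed = 82.48 + 19.55 + 411.55 = 513.58 thousand (anyone who worked, including part-time for economic reasons, counts as employed).
Unemployed = 31.62 thousand.
Labor force = 513.58 + 31.62 = 545.20 thousand.
Not in labor force = 94.00 + 67.43 + 222.77 = 384.20 thousand (those not working and not actively searching are outside the labor force).
Civilian working-age population = 545.20 + 384.20 = 929.40 thousand.
Unemployment rate = 31.62 / 545.20 = 5.80%.
Labor force participation rate = 545.20 / 929.40 = 58.66%.

Unemployment rate ≈ 5.80%; labor force participation rate ≈ 58.66%.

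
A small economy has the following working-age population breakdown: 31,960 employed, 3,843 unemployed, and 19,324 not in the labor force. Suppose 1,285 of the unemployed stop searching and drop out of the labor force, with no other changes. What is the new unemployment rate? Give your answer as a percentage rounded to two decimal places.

New unemployment rate ≈ 7.41%.

Initially, labor force = 31,960 + 3,843 = 35,803, so u = 3,843/35,803 = 10.73%.
After the change, unemployed and labor force both fall by 1,285 → E = 31,960, U = 2,558, labor force = 34,518.
New unemployment rate = 2,558 / 34,518 = 7.41%.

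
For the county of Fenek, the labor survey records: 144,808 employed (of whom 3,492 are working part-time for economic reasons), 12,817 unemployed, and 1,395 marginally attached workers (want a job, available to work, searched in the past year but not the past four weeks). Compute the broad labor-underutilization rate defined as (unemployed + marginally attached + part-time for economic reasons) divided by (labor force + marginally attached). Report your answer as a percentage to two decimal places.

Broad underutilization rate ≈ 11.13%.

Labor force = 144,808 + 12,817 = 157,625.
Numerator = 12,817 + 1,395 + 3,492 = 17,704.
Denominator = 157,625 + 1,395 = 159,020.
Broad rate = 17,704 / 159,020 = 11.13%.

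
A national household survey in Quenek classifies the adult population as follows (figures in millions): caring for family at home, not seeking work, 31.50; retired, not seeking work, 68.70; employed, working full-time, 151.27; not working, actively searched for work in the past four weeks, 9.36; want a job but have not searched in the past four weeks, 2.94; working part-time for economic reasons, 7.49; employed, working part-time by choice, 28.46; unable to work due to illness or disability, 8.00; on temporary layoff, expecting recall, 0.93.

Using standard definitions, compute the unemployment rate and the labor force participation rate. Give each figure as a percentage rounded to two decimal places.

Unemployment rate ≈ 5.21%; labor force participation rate ≈ 63.99%.

Employed = 151.27 + 7.49 + 28.46 = 187.22 million (anyone who worked, including part-time for economic reasons, counts as employed).
Unemployed = 9.36 + 0.93 = 10.29 million (jobless and actively searching, or on temporary layoff).
Labor force = 187.22 + 10.29 = 197.51 million.
Not in labor force = 31.50 + 68.70 + 2.94 + 8.00 = 111.14 million (those not working and not actively searching are outside the labor force — including those who want a job but have given up searching).
Civilian working-age population = 197.51 + 111.14 = 308.65 million.
Unemployment rate = 10.29 / 197.51 = 5.21%.
Labor force participation rate = 197.51 / 308.65 = 63.99%.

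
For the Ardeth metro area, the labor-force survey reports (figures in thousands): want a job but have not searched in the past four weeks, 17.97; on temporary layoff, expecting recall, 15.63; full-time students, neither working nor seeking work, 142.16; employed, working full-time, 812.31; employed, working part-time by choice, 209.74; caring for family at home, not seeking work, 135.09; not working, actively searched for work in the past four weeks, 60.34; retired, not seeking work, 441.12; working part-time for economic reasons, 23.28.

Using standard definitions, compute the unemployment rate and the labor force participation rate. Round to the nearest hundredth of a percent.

Employed = 812.31 + 209.74 + 23.28 = 1,045.33 thousand (anyone who worked, including part-time for economic reasons, counts as employed).
Unemployed = 15.63 + 60.34 = 75.97 thousand (jobless and actively searching, or on temporary layoff).
Labor force = 1,045.33 + 75.97 = 1,121.30 thousand.
Not in labor force = 17.97 + 142.16 + 135.09 + 441.12 = 736.34 thousand (those not working and not actively searching are outside the labor force — including those who want a job but have given up searching).
Civilian working-age population = 1,121.30 + 736.34 = 1,857.64 thousand.
Unemployment rate = 75.97 / 1,121.30 = 6.78%.
Labor force participation rate = 1,121.30 / 1,857.64 = 60.36%.

Unemployment rate ≈ 6.78%; labor force participation rate ≈ 60.36%.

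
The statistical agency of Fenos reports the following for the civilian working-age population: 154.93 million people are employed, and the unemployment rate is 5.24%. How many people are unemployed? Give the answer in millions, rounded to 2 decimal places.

Let U be the number unemployed. The labor force is E + U, and U/(E+U) = 0.0524.
So U = 0.0524 × 154.93 / (1 − 0.0524) = 8.1183 / 0.9476 ≈ 8.57 million.

About 8.57 million are unemployed.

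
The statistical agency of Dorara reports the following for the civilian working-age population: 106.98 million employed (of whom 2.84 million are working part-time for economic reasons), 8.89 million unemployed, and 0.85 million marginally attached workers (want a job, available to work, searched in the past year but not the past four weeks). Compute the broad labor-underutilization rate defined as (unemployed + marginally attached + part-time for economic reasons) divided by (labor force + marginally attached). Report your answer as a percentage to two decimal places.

Broad underutilization rate ≈ 10.78%.

Labor force = 106.98 + 8.89 = 115.87 million.
Numerator = 8.89 + 0.85 + 2.84 = 12.58 million.
Denominator = 115.87 + 0.85 = 116.72 million.
Broad rate = 12.58 / 116.72 = 10.78%.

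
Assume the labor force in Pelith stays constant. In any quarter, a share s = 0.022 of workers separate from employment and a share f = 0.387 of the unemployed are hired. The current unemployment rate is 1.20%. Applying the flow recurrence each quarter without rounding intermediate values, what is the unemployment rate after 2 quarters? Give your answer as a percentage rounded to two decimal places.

With a fixed labor force, u_{t+1} = u_t + s·(1−u_t) − f·u_t = u_t·(1−s−f) + s.
Here 1−s−f = 0.591 and s = 0.022.
u_1 = 0.012000 × 0.591 + 0.022 = 0.029092.
u_2 = 0.029092 × 0.591 + 0.022 = 0.039193.

Unemployment rate after two quarters ≈ 3.92%.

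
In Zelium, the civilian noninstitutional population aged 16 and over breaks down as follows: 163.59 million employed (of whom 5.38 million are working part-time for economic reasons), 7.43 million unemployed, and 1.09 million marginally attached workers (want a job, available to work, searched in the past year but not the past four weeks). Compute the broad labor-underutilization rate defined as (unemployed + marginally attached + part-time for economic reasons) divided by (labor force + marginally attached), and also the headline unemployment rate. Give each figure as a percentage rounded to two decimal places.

Broad underutilization rate ≈ 8.08%; headline unemployment rate ≈ 4.34%.

Labor force = 163.59 + 7.43 = 171.02 million.
Numerator = 7.43 + 1.09 + 5.38 = 13.90 million.
Denominator = 171.02 + 1.09 = 172.11 million.
Broad rate = 13.90 / 172.11 = 8.08%.
Headline unemployment rate = 7.43 / 171.02 = 4.34%.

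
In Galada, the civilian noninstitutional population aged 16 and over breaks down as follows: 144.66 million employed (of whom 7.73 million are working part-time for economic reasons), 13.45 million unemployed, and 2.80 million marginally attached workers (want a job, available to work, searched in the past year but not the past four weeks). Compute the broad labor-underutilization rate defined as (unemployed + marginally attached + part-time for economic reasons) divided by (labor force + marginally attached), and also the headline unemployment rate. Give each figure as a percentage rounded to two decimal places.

Labor force = 144.66 + 13.45 = 158.11 million.
Numerator = 13.45 + 2.80 + 7.73 = 23.98 million.
Denominator = 158.11 + 2.80 = 160.91 million.
Broad rate = 23.98 / 160.91 = 14.90%.
Headline unemployment rate = 13.45 / 158.11 = 8.51%.

Broad underutilization rate ≈ 14.90%; headline unemployment rate ≈ 8.51%.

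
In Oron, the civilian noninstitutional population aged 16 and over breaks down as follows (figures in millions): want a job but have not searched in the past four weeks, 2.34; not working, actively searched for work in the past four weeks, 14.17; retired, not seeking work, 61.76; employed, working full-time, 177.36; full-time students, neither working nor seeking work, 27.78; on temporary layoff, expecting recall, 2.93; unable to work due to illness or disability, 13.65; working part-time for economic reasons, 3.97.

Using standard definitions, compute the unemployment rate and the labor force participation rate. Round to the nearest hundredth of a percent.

Unemployment rate ≈ 8.62%; labor force participation rate ≈ 65.28%.

Employed = 177.36 + 3.97 = 181.33 million (anyone who worked, including part-time for economic reasons, counts as employed).
Unemployed = 14.17 + 2.93 = 17.10 million (jobless and actively searching, or on temporary layoff).
Labor force = 181.33 + 17.10 = 198.43 million.
Not in labor force = 2.34 + 61.76 + 27.78 + 13.65 = 105.53 million (those not working and not actively searching are outside the labor force — including those who want a job but have given up searching).
Civilian working-age population = 198.43 + 105.53 = 303.96 million.
Unemployment rate = 17.10 / 198.43 = 8.62%.
Labor force participation rate = 198.43 / 303.96 = 65.28%.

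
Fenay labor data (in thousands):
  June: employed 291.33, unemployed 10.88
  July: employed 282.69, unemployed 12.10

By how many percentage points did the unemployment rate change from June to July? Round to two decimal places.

June: labor force = 291.33 + 10.88 = 302.21; u = 10.88/302.21 = 3.60%.
July: labor force = 282.69 + 12.10 = 294.79; u = 12.10/294.79 = 4.10%.
Change = 4.10% − 3.60% = +0.50 pp.

The unemployment rate changed by +0.50 percentage points.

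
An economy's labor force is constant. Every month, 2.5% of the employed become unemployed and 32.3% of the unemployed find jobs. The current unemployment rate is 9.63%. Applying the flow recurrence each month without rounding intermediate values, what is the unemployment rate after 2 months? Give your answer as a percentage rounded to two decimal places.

With a fixed labor force, u_{t+1} = u_t + s·(1−u_t) − f·u_t = u_t·(1−s−f) + s.
Here 1−s−f = 0.652 and s = 0.025.
u_1 = 0.096300 × 0.652 + 0.025 = 0.087788.
u_2 = 0.087788 × 0.652 + 0.025 = 0.082238.

Unemployment rate after two months ≈ 8.22%.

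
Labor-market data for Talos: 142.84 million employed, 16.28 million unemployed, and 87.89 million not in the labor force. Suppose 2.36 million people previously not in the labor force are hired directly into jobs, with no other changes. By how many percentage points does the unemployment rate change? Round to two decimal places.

Initially, labor force = 142.84 + 16.28 = 159.12 million, so u = 16.28/159.12 = 10.23%.
After the change, employed and labor force both rise by 2.36; unemployed unchanged → E = 145.20, U = 16.28, labor force = 161.48 million.
New unemployment rate = 16.28 / 161.48 = 10.08%.
Change = 10.08% − 10.23% = −0.15 percentage points.

The unemployment rate changes by −0.15 percentage points.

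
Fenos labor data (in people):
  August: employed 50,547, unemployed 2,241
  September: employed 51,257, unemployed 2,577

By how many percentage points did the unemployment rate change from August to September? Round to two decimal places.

August: labor force = 50,547 + 2,241 = 52,788; u = 2,241/52,788 = 4.25%.
September: labor force = 51,257 + 2,577 = 53,834; u = 2,577/53,834 = 4.79%.
Change = 4.79% − 4.25% = +0.54 pp.

The unemployment rate changed by +0.54 percentage points.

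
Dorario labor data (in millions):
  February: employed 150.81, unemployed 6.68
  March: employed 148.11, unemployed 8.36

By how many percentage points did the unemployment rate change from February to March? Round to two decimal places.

The unemployment rate changed by +1.10 percentage points.

February: labor force = 150.81 + 6.68 = 157.49; u = 6.68/157.49 = 4.24%.
March: labor force = 148.11 + 8.36 = 156.47; u = 8.36/156.47 = 5.34%.
Change = 5.34% − 4.24% = +1.10 pp.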